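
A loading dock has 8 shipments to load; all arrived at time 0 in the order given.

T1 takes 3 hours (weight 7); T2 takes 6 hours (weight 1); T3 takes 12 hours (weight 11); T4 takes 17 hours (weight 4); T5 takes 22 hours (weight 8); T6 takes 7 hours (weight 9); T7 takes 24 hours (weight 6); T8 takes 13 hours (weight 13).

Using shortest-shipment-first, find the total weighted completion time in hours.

2511

SPT (increasing processing time): T1 T2 T6 T3 T8 T4 T5 T7.
T1: finishes 3, weight 7, w·C = 21
T2: finishes 9, weight 1, w·C = 9
T6: finishes 16, weight 9, w·C = 144
T3: finishes 28, weight 11, w·C = 308
T8: finishes 41, weight 13, w·C = 533
T4: finishes 58, weight 4, w·C = 232
T5: finishes 80, weight 8, w·C = 640
T7: finishes 104, weight 6, w·C = 624
Sum = 21+9+144+308+533+232+640+624 = 2511.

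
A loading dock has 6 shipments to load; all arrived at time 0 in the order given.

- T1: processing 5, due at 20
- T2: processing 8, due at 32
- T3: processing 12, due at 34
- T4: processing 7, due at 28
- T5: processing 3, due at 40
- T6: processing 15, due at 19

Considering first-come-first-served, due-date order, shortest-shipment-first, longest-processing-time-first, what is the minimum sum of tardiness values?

FIFO (arrival order): T1 T2 T3 T4 T5 T6.
T1: 0→5, due 20, tardiness 0
T2: 5→13, due 32, tardiness 0
T3: 13→25, due 34, tardiness 0
T4: 25→32, due 28, tardiness 4
T5: 32→35, due 40, tardiness 0
T6: 35→50, due 19, tardiness 31
Sum = 0+0+0+4+0+31 = 35.
EDD (increasing due date): T6 T1 T4 T2 T3 T5.
T6: 0→15, due 19, tardiness 0
T1: 15→20, due 20, tardiness 0
T4: 20→27, due 28, tardiness 0
T2: 27→35, due 32, tardiness 3
T3: 35→47, due 34, tardiness 13
T5: 47→50, due 40, tardiness 10
Sum = 0+0+0+3+13+10 = 26.
SPT (increasing processing time): T5 T1 T4 T2 T3 T6.
T5: 0→3, due 40, tardiness 0
T1: 3→8, due 20, tardiness 0
T4: 8→15, due 28, tardiness 0
T2: 15→23, due 32, tardiness 0
T3: 23→35, due 34, tardiness 1
T6: 35→50, due 19, tardiness 31
Sum = 0+0+0+0+1+31 = 32.
LPT (decreasing processing time): T6 T3 T2 T4 T1 T5.
T6: 0→15, due 19, tardiness 0
T3: 15→27, due 34, tardiness 0
T2: 27→35, due 32, tardiness 3
T4: 35→42, due 28, tardiness 14
T1: 42→47, due 20, tardiness 27
T5: 47→50, due 40, tardiness 10
Sum = 0+0+3+14+27+10 = 54.
FIFO 35, EDD 26, SPT 32, LPT 54 → minimum 26.

26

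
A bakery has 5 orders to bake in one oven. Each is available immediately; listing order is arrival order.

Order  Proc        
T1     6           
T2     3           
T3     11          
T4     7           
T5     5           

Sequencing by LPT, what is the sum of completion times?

LPT (decreasing processing time): T3 T4 T1 T5 T2.
T3: 0→11
T4: 11→18
T1: 18→24
T5: 24→29
T2: 29→32
Sum = 11+18+24+29+32 = 114.

114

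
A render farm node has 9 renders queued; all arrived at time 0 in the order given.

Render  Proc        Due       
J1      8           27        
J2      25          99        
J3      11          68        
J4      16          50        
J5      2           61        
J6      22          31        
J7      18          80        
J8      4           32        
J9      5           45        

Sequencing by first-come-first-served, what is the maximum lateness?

FIFO (arrival order): J1 J2 J3 J4 J5 J6 J7 J8 J9.
J1: 0→8, due 27, lateness -19
J2: 8→33, due 99, lateness -66
J3: 33→44, due 68, lateness -24
J4: 44→60, due 50, lateness 10
J5: 60→62, due 61, lateness 1
J6: 62→84, due 31, lateness 53
J7: 84→102, due 80, lateness 22
J8: 102→106, due 32, lateness 74
J9: 106→111, due 45, lateness 66
Maximum = 74.

74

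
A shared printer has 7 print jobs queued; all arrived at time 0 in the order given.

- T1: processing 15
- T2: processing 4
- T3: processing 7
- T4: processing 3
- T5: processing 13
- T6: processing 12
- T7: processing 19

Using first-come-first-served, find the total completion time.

258

FIFO (arrival order): T1 T2 T3 T4 T5 T6 T7.
T1: 0→15
T2: 15→19
T3: 19→26
T4: 26→29
T5: 29→42
T6: 42→54
T7: 54→73
Sum = 15+19+26+29+42+54+73 = 258.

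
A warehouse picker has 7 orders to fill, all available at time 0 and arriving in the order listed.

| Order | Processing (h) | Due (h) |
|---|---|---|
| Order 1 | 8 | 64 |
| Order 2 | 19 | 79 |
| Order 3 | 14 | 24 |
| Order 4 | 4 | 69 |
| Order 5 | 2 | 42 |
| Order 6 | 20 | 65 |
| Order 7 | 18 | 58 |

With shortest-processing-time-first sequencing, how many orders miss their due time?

2

SPT (increasing processing time): Order 5 Order 4 Order 1 Order 3 Order 7 Order 2 Order 6.
Order 5: 0→2, due 42, tardiness 0
Order 4: 2→6, due 69, tardiness 0
Order 1: 6→14, due 64, tardiness 0
Order 3: 14→28, due 24, tardiness 4
Order 7: 28→46, due 58, tardiness 0
Order 2: 46→65, due 79, tardiness 0
Order 6: 65→85, due 65, tardiness 20
Late orders: 2.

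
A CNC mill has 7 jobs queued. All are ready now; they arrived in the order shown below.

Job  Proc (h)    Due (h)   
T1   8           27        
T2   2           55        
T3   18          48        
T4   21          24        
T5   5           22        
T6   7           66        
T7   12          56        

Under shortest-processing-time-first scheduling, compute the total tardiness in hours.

SPT (increasing processing time): T2 T5 T6 T1 T7 T3 T4.
T2: 0→2, due 55, tardiness 0
T5: 2→7, due 22, tardiness 0
T6: 7→14, due 66, tardiness 0
T1: 14→22, due 27, tardiness 0
T7: 22→34, due 56, tardiness 0
T3: 34→52, due 48, tardiness 4
T4: 52→73, due 24, tardiness 49
Sum = 0+0+0+0+0+4+49 = 53.

53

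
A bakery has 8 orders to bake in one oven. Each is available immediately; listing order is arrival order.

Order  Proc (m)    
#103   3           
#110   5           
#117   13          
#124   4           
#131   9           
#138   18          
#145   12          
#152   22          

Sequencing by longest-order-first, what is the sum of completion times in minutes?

LPT (decreasing processing time): #152 #138 #117 #145 #131 #110 #124 #103.
#152: 0→22
#138: 22→40
#117: 40→53
#145: 53→65
#131: 65→74
#110: 74→79
#124: 79→83
#103: 83→86
Sum = 22+40+53+65+74+79+83+86 = 502.

502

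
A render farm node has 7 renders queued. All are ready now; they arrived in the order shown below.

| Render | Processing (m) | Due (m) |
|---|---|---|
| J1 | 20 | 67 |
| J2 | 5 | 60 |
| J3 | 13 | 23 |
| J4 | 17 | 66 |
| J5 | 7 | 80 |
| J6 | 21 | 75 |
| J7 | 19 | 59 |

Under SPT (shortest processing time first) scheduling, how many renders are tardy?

4

SPT (increasing processing time): J2 J5 J3 J4 J7 J1 J6.
J2: 0→5, due 60, tardiness 0
J5: 5→12, due 80, tardiness 0
J3: 12→25, due 23, tardiness 2
J4: 25→42, due 66, tardiness 0
J7: 42→61, due 59, tardiness 2
J1: 61→81, due 67, tardiness 14
J6: 81→102, due 75, tardiness 27
Late renders: 4.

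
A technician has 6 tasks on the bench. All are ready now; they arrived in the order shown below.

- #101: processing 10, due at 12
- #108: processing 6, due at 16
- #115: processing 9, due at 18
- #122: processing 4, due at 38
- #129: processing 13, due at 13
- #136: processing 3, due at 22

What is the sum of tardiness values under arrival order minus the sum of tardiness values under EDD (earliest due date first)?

-10

FIFO (arrival order): #101 #108 #115 #122 #129 #136.
#101: 0→10, due 12, tardiness 0
#108: 10→16, due 16, tardiness 0
#115: 16→25, due 18, tardiness 7
#122: 25→29, due 38, tardiness 0
#129: 29→42, due 13, tardiness 29
#136: 42→45, due 22, tardiness 23
Sum = 0+0+7+0+29+23 = 59.
EDD (increasing due date): #101 #129 #108 #115 #136 #122.
#101: 0→10, due 12, tardiness 0
#129: 10→23, due 13, tardiness 10
#108: 23→29, due 16, tardiness 13
#115: 29→38, due 18, tardiness 20
#136: 38→41, due 22, tardiness 19
#122: 41→45, due 38, tardiness 7
Sum = 0+10+13+20+19+7 = 69.
Difference = 59 − 69 = -10.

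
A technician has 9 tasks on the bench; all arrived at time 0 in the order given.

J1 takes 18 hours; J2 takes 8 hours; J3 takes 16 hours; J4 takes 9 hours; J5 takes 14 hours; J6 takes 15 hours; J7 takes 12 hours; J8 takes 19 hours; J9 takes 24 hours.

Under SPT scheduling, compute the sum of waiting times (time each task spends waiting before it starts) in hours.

432

SPT (increasing processing time): J2 J4 J7 J5 J6 J3 J1 J8 J9.
J2: waits 0, runs 0→8
J4: waits 8, runs 8→17
J7: waits 17, runs 17→29
J5: waits 29, runs 29→43
J6: waits 43, runs 43→58
J3: waits 58, runs 58→74
J1: waits 74, runs 74→92
J8: waits 92, runs 92→111
J9: waits 111, runs 111→135
Sum = 0+8+17+29+43+58+74+92+111 = 432.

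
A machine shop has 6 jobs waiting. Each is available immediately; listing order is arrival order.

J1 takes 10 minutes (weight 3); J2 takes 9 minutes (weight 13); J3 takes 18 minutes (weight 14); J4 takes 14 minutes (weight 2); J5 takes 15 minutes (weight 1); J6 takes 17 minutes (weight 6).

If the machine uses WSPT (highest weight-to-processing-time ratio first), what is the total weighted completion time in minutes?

WSPT (decreasing weight/processing-time ratio): J2 J3 J6 J1 J4 J5.
J2: finishes 9, weight 13, w·C = 117
J3: finishes 27, weight 14, w·C = 378
J6: finishes 44, weight 6, w·C = 264
J1: finishes 54, weight 3, w·C = 162
J4: finishes 68, weight 2, w·C = 136
J5: finishes 83, weight 1, w·C = 83
Sum = 117+378+264+162+136+83 = 1140.

1140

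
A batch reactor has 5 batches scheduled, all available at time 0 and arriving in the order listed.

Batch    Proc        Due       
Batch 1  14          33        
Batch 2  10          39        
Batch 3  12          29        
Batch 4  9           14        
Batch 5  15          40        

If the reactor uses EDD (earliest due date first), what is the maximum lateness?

EDD (increasing due date): Batch 4 Batch 3 Batch 1 Batch 2 Batch 5.
Batch 4: 0→9, due 14, lateness -5
Batch 3: 9→21, due 29, lateness -8
Batch 1: 21→35, due 33, lateness 2
Batch 2: 35→45, due 39, lateness 6
Batch 5: 45→60, due 40, lateness 20
Maximum = 20.

20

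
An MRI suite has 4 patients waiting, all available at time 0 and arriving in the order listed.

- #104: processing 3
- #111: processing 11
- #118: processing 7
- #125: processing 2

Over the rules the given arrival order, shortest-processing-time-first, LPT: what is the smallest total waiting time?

19

FIFO (arrival order): #104 #111 #118 #125.
#104: waits 0, runs 0→3
#111: waits 3, runs 3→14
#118: waits 14, runs 14→21
#125: waits 21, runs 21→23
Sum = 0+3+14+21 = 38.
SPT (increasing processing time): #125 #104 #118 #111.
#125: waits 0, runs 0→2
#104: waits 2, runs 2→5
#118: waits 5, runs 5→12
#111: waits 12, runs 12→23
Sum = 0+2+5+12 = 19.
LPT (decreasing processing time): #111 #118 #104 #125.
#111: waits 0, runs 0→11
#118: waits 11, runs 11→18
#104: waits 18, runs 18→21
#125: waits 21, runs 21→23
Sum = 0+11+18+21 = 50.
FIFO 38, SPT 19, LPT 50 → minimum 19.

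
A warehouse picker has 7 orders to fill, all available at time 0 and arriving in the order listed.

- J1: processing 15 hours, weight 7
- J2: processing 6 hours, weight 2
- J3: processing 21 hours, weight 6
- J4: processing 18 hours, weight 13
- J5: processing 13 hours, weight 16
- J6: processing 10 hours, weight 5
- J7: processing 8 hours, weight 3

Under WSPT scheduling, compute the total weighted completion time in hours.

2086

WSPT (decreasing weight/processing-time ratio): J5 J4 J6 J1 J7 J2 J3.
J5: finishes 13, weight 16, w·C = 208
J4: finishes 31, weight 13, w·C = 403
J6: finishes 41, weight 5, w·C = 205
J1: finishes 56, weight 7, w·C = 392
J7: finishes 64, weight 3, w·C = 192
J2: finishes 70, weight 2, w·C = 140
J3: finishes 91, weight 6, w·C = 546
Sum = 208+403+205+392+192+140+546 = 2086.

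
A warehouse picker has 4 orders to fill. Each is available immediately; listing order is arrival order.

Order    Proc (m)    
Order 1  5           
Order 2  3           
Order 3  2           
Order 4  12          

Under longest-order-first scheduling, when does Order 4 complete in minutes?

LPT (decreasing processing time): Order 4 Order 1 Order 2 Order 3.
Order 4: 0→12

12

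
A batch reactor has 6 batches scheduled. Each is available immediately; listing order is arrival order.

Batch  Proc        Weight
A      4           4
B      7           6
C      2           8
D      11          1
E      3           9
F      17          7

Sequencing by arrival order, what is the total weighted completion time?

FIFO (arrival order): A B C D E F.
A: finishes 4, weight 4, w·C = 16
B: finishes 11, weight 6, w·C = 66
C: finishes 13, weight 8, w·C = 104
D: finishes 24, weight 1, w·C = 24
E: finishes 27, weight 9, w·C = 243
F: finishes 44, weight 7, w·C = 308
Sum = 16+66+104+24+243+308 = 761.

761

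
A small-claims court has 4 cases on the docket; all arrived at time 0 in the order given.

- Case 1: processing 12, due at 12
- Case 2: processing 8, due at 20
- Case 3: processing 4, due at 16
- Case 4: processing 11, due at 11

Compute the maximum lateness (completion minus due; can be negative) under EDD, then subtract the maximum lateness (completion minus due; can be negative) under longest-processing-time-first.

-4

EDD (increasing due date): Case 4 Case 1 Case 3 Case 2.
Case 4: 0→11, due 11, lateness 0
Case 1: 11→23, due 12, lateness 11
Case 3: 23→27, due 16, lateness 11
Case 2: 27→35, due 20, lateness 15
Maximum = 15.
LPT (decreasing processing time): Case 1 Case 4 Case 2 Case 3.
Case 1: 0→12, due 12, lateness 0
Case 4: 12→23, due 11, lateness 12
Case 2: 23→31, due 20, lateness 11
Case 3: 31→35, due 16, lateness 19
Maximum = 19.
Difference = 15 − 19 = -4.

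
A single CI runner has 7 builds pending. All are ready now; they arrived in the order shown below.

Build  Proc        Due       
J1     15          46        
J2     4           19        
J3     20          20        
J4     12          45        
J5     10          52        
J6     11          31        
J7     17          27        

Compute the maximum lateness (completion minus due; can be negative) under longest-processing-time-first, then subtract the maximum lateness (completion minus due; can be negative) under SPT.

1

LPT (decreasing processing time): J3 J7 J1 J4 J6 J5 J2.
J3: 0→20, due 20, lateness 0
J7: 20→37, due 27, lateness 10
J1: 37→52, due 46, lateness 6
J4: 52→64, due 45, lateness 19
J6: 64→75, due 31, lateness 44
J5: 75→85, due 52, lateness 33
J2: 85→89, due 19, lateness 70
Maximum = 70.
SPT (increasing processing time): J2 J5 J6 J4 J1 J7 J3.
J2: 0→4, due 19, lateness -15
J5: 4→14, due 52, lateness -38
J6: 14→25, due 31, lateness -6
J4: 25→37, due 45, lateness -8
J1: 37→52, due 46, lateness 6
J7: 52→69, due 27, lateness 42
J3: 69→89, due 20, lateness 69
Maximum = 69.
Difference = 70 − 69 = 1.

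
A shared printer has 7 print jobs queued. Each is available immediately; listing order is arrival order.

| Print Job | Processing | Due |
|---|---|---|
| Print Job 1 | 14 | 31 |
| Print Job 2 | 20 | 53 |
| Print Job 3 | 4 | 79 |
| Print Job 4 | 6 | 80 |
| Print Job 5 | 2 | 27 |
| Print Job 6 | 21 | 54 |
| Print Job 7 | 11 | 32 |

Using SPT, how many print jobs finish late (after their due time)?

3

SPT (increasing processing time): Print Job 5 Print Job 3 Print Job 4 Print Job 7 Print Job 1 Print Job 2 Print Job 6.
Print Job 5: 0→2, due 27, tardiness 0
Print Job 3: 2→6, due 79, tardiness 0
Print Job 4: 6→12, due 80, tardiness 0
Print Job 7: 12→23, due 32, tardiness 0
Print Job 1: 23→37, due 31, tardiness 6
Print Job 2: 37→57, due 53, tardiness 4
Print Job 6: 57→78, due 54, tardiness 24
Late print jobs: 3.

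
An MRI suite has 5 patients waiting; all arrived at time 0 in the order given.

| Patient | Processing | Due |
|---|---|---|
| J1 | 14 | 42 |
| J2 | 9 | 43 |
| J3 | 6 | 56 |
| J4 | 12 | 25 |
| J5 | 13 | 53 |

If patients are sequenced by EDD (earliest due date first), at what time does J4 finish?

EDD (increasing due date): J4 J1 J2 J5 J3.
J4: 0→12

12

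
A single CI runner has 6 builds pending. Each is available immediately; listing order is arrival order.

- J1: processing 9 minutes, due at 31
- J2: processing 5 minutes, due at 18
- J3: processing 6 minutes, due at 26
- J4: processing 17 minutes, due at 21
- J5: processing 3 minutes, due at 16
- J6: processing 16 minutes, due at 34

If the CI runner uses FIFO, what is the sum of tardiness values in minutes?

FIFO (arrival order): J1 J2 J3 J4 J5 J6.
J1: 0→9, due 31, tardiness 0
J2: 9→14, due 18, tardiness 0
J3: 14→20, due 26, tardiness 0
J4: 20→37, due 21, tardiness 16
J5: 37→40, due 16, tardiness 24
J6: 40→56, due 34, tardiness 22
Sum = 0+0+0+16+24+22 = 62.

62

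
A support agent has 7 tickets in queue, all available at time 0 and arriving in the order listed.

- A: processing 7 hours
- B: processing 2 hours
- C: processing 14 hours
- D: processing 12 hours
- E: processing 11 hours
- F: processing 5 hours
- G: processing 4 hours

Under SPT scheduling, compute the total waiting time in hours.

107

SPT (increasing processing time): B G F A E D C.
B: waits 0, runs 0→2
G: waits 2, runs 2→6
F: waits 6, runs 6→11
A: waits 11, runs 11→18
E: waits 18, runs 18→29
D: waits 29, runs 29→41
C: waits 41, runs 41→55
Sum = 0+2+6+11+18+29+41 = 107.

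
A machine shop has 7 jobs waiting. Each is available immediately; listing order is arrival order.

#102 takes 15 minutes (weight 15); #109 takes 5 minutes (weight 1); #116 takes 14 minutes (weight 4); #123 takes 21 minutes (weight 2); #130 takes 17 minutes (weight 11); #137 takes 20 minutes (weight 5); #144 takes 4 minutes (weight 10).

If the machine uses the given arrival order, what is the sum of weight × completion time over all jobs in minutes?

2703

FIFO (arrival order): #102 #109 #116 #123 #130 #137 #144.
#102: finishes 15, weight 15, w·C = 225
#109: finishes 20, weight 1, w·C = 20
#116: finishes 34, weight 4, w·C = 136
#123: finishes 55, weight 2, w·C = 110
#130: finishes 72, weight 11, w·C = 792
#137: finishes 92, weight 5, w·C = 460
#144: finishes 96, weight 10, w·C = 960
Sum = 225+20+136+110+792+460+960 = 2703.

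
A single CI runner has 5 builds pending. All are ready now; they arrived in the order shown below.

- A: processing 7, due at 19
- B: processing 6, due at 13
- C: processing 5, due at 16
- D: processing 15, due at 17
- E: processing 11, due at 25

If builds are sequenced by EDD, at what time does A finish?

EDD (increasing due date): B C D A E.
B: 0→6
C: 6→11
D: 11→26
A: 26→33

33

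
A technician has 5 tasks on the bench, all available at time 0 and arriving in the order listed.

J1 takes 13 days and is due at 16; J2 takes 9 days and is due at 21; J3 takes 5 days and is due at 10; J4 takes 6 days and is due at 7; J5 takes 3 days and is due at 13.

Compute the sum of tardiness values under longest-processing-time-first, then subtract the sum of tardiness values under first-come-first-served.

1

LPT (decreasing processing time): J1 J2 J4 J3 J5.
J1: 0→13, due 16, tardiness 0
J2: 13→22, due 21, tardiness 1
J4: 22→28, due 7, tardiness 21
J3: 28→33, due 10, tardiness 23
J5: 33→36, due 13, tardiness 23
Sum = 0+1+21+23+23 = 68.
FIFO (arrival order): J1 J2 J3 J4 J5.
J1: 0→13, due 16, tardiness 0
J2: 13→22, due 21, tardiness 1
J3: 22→27, due 10, tardiness 17
J4: 27→33, due 7, tardiness 26
J5: 33→36, due 13, tardiness 23
Sum = 0+1+17+26+23 = 67.
Difference = 68 − 67 = 1.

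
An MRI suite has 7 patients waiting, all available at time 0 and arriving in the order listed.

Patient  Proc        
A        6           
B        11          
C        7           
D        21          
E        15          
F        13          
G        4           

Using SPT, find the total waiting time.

156

SPT (increasing processing time): G A C B F E D.
G: waits 0, runs 0→4
A: waits 4, runs 4→10
C: waits 10, runs 10→17
B: waits 17, runs 17→28
F: waits 28, runs 28→41
E: waits 41, runs 41→56
D: waits 56, runs 56→77
Sum = 0+4+10+17+28+41+56 = 156.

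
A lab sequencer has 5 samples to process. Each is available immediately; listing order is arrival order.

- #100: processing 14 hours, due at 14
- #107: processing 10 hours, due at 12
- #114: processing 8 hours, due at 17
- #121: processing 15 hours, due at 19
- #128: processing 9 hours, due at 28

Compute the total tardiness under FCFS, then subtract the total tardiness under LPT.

-18

FIFO (arrival order): #100 #107 #114 #121 #128.
#100: 0→14, due 14, tardiness 0
#107: 14→24, due 12, tardiness 12
#114: 24→32, due 17, tardiness 15
#121: 32→47, due 19, tardiness 28
#128: 47→56, due 28, tardiness 28
Sum = 0+12+15+28+28 = 83.
LPT (decreasing processing time): #121 #100 #107 #128 #114.
#121: 0→15, due 19, tardiness 0
#100: 15→29, due 14, tardiness 15
#107: 29→39, due 12, tardiness 27
#128: 39→48, due 28, tardiness 20
#114: 48→56, due 17, tardiness 39
Sum = 0+15+27+20+39 = 101.
Difference = 83 − 101 = -18.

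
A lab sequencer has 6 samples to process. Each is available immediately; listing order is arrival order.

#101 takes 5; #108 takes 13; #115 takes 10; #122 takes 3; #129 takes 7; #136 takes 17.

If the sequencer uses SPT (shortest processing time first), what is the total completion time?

SPT (increasing processing time): #122 #101 #129 #115 #108 #136.
#122: 0→3
#101: 3→8
#129: 8→15
#115: 15→25
#108: 25→38
#136: 38→55
Sum = 3+8+15+25+38+55 = 144.

144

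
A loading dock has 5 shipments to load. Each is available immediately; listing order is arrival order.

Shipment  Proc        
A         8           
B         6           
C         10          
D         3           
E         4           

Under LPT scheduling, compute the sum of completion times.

111

LPT (decreasing processing time): C A B E D.
C: 0→10
A: 10→18
B: 18→24
E: 24→28
D: 28→31
Sum = 10+18+24+28+31 = 111.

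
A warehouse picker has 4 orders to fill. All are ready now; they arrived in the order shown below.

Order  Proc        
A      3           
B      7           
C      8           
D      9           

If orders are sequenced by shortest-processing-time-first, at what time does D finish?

27

SPT (increasing processing time): A B C D.
A: 0→3
B: 3→10
C: 10→18
D: 18→27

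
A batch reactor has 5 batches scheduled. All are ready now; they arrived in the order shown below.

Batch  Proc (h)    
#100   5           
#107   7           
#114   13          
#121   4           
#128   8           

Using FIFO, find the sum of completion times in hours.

FIFO (arrival order): #100 #107 #114 #121 #128.
#100: 0→5
#107: 5→12
#114: 12→25
#121: 25→29
#128: 29→37
Sum = 5+12+25+29+37 = 108.

108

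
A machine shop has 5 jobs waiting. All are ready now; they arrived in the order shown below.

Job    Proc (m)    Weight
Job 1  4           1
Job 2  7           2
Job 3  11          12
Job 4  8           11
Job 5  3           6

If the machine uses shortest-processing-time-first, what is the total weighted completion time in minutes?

691

SPT (increasing processing time): Job 5 Job 1 Job 2 Job 4 Job 3.
Job 5: finishes 3, weight 6, w·C = 18
Job 1: finishes 7, weight 1, w·C = 7
Job 2: finishes 14, weight 2, w·C = 28
Job 4: finishes 22, weight 11, w·C = 242
Job 3: finishes 33, weight 12, w·C = 396
Sum = 18+7+28+242+396 = 691.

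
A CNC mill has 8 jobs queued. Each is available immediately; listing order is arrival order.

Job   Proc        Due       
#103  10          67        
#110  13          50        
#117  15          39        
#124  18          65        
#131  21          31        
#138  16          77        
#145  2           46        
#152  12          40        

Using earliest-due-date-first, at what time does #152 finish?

48

EDD (increasing due date): #131 #117 #152 #145 #110 #124 #103 #138.
#131: 0→21
#117: 21→36
#152: 36→48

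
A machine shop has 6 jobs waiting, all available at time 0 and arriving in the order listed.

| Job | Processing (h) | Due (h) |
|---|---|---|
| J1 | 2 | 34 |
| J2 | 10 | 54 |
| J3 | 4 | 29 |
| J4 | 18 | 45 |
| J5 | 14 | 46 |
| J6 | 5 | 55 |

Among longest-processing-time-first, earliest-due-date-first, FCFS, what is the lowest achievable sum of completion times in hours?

165

LPT (decreasing processing time): J4 J5 J2 J6 J3 J1.
J4: 0→18
J5: 18→32
J2: 32→42
J6: 42→47
J3: 47→51
J1: 51→53
Sum = 18+32+42+47+51+53 = 243.
EDD (increasing due date): J3 J1 J4 J5 J2 J6.
J3: 0→4
J1: 4→6
J4: 6→24
J5: 24→38
J2: 38→48
J6: 48→53
Sum = 4+6+24+38+48+53 = 173.
FIFO (arrival order): J1 J2 J3 J4 J5 J6.
J1: 0→2
J2: 2→12
J3: 12→16
J4: 16→34
J5: 34→48
J6: 48→53
Sum = 2+12+16+34+48+53 = 165.
LPT 243, EDD 173, FIFO 165 → minimum 165.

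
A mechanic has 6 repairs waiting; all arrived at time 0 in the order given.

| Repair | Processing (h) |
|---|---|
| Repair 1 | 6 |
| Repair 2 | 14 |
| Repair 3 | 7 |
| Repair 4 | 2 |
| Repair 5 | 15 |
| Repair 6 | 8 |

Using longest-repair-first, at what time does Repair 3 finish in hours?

44

LPT (decreasing processing time): Repair 5 Repair 2 Repair 6 Repair 3 Repair 1 Repair 4.
Repair 5: 0→15
Repair 2: 15→29
Repair 6: 29→37
Repair 3: 37→44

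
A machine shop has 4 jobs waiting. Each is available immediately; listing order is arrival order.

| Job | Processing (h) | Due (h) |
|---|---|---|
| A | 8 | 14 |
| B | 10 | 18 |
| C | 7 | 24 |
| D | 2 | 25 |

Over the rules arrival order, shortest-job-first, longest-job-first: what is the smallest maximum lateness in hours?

FIFO (arrival order): A B C D.
A: 0→8, due 14, lateness -6
B: 8→18, due 18, lateness 0
C: 18→25, due 24, lateness 1
D: 25→27, due 25, lateness 2
Maximum = 2.
SPT (increasing processing time): D C A B.
D: 0→2, due 25, lateness -23
C: 2→9, due 24, lateness -15
A: 9→17, due 14, lateness 3
B: 17→27, due 18, lateness 9
Maximum = 9.
LPT (decreasing processing time): B A C D.
B: 0→10, due 18, lateness -8
A: 10→18, due 14, lateness 4
C: 18→25, due 24, lateness 1
D: 25→27, due 25, lateness 2
Maximum = 4.
FIFO 2, SPT 9, LPT 4 → minimum 2.

2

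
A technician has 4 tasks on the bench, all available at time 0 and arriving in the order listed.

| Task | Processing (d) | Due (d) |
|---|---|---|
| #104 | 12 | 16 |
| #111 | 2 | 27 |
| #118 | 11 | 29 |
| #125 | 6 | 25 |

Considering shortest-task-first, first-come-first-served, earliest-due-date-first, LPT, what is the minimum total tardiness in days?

2

SPT (increasing processing time): #111 #125 #118 #104.
#111: 0→2, due 27, tardiness 0
#125: 2→8, due 25, tardiness 0
#118: 8→19, due 29, tardiness 0
#104: 19→31, due 16, tardiness 15
Sum = 0+0+0+15 = 15.
FIFO (arrival order): #104 #111 #118 #125.
#104: 0→12, due 16, tardiness 0
#111: 12→14, due 27, tardiness 0
#118: 14→25, due 29, tardiness 0
#125: 25→31, due 25, tardiness 6
Sum = 0+0+0+6 = 6.
EDD (increasing due date): #104 #125 #111 #118.
#104: 0→12, due 16, tardiness 0
#125: 12→18, due 25, tardiness 0
#111: 18→20, due 27, tardiness 0
#118: 20→31, due 29, tardiness 2
Sum = 0+0+0+2 = 2.
LPT (decreasing processing time): #104 #118 #125 #111.
#104: 0→12, due 16, tardiness 0
#118: 12→23, due 29, tardiness 0
#125: 23→29, due 25, tardiness 4
#111: 29→31, due 27, tardiness 4
Sum = 0+0+4+4 = 8.
SPT 15, FIFO 6, EDD 2, LPT 8 → minimum 2.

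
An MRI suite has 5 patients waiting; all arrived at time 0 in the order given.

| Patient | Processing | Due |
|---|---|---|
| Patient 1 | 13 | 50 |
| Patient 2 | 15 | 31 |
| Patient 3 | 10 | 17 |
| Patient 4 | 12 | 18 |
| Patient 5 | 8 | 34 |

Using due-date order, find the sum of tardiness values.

EDD (increasing due date): Patient 3 Patient 4 Patient 2 Patient 5 Patient 1.
Patient 3: 0→10, due 17, tardiness 0
Patient 4: 10→22, due 18, tardiness 4
Patient 2: 22→37, due 31, tardiness 6
Patient 5: 37→45, due 34, tardiness 11
Patient 1: 45→58, due 50, tardiness 8
Sum = 0+4+6+11+8 = 29.

29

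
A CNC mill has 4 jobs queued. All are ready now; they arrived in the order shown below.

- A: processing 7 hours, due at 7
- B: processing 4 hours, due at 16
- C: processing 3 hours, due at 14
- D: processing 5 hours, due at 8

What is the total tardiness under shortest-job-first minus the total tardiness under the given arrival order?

5

SPT (increasing processing time): C B D A.
C: 0→3, due 14, tardiness 0
B: 3→7, due 16, tardiness 0
D: 7→12, due 8, tardiness 4
A: 12→19, due 7, tardiness 12
Sum = 0+0+4+12 = 16.
FIFO (arrival order): A B C D.
A: 0→7, due 7, tardiness 0
B: 7→11, due 16, tardiness 0
C: 11→14, due 14, tardiness 0
D: 14→19, due 8, tardiness 11
Sum = 0+0+0+11 = 11.
Difference = 16 − 11 = 5.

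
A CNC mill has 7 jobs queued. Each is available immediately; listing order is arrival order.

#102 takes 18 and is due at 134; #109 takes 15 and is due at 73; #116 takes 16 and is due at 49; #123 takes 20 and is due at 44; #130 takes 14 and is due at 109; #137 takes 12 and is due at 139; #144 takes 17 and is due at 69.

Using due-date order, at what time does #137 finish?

EDD (increasing due date): #123 #116 #144 #109 #130 #102 #137.
#123: 0→20
#116: 20→36
#144: 36→53
#109: 53→68
#130: 68→82
#102: 82→100
#137: 100→112

112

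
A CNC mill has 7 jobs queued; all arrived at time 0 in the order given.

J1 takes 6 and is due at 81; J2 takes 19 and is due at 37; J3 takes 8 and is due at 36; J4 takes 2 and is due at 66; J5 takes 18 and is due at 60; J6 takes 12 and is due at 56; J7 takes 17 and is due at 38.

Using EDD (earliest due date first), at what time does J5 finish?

EDD (increasing due date): J3 J2 J7 J6 J5 J4 J1.
J3: 0→8
J2: 8→27
J7: 27→44
J6: 44→56
J5: 56→74

74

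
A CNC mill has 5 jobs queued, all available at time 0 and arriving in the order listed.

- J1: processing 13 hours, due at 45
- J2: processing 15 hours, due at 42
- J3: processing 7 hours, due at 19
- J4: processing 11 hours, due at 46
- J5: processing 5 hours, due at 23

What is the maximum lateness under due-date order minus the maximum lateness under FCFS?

EDD (increasing due date): J3 J5 J2 J1 J4.
J3: 0→7, due 19, lateness -12
J5: 7→12, due 23, lateness -11
J2: 12→27, due 42, lateness -15
J1: 27→40, due 45, lateness -5
J4: 40→51, due 46, lateness 5
Maximum = 5.
FIFO (arrival order): J1 J2 J3 J4 J5.
J1: 0→13, due 45, lateness -32
J2: 13→28, due 42, lateness -14
J3: 28→35, due 19, lateness 16
J4: 35→46, due 46, lateness 0
J5: 46→51, due 23, lateness 28
Maximum = 28.
Difference = 5 − 28 = -23.

-23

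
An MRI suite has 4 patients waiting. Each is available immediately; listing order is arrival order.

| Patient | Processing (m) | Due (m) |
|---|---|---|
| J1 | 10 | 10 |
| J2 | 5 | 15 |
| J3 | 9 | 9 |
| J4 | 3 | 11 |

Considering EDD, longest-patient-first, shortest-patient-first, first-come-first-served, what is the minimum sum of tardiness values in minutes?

25

EDD (increasing due date): J3 J1 J4 J2.
J3: 0→9, due 9, tardiness 0
J1: 9→19, due 10, tardiness 9
J4: 19→22, due 11, tardiness 11
J2: 22→27, due 15, tardiness 12
Sum = 0+9+11+12 = 32.
LPT (decreasing processing time): J1 J3 J2 J4.
J1: 0→10, due 10, tardiness 0
J3: 10→19, due 9, tardiness 10
J2: 19→24, due 15, tardiness 9
J4: 24→27, due 11, tardiness 16
Sum = 0+10+9+16 = 35.
SPT (increasing processing time): J4 J2 J3 J1.
J4: 0→3, due 11, tardiness 0
J2: 3→8, due 15, tardiness 0
J3: 8→17, due 9, tardiness 8
J1: 17→27, due 10, tardiness 17
Sum = 0+0+8+17 = 25.
FIFO (arrival order): J1 J2 J3 J4.
J1: 0→10, due 10, tardiness 0
J2: 10→15, due 15, tardiness 0
J3: 15→24, due 9, tardiness 15
J4: 24→27, due 11, tardiness 16
Sum = 0+0+15+16 = 31.
EDD 32, LPT 35, SPT 25, FIFO 31 → minimum 25.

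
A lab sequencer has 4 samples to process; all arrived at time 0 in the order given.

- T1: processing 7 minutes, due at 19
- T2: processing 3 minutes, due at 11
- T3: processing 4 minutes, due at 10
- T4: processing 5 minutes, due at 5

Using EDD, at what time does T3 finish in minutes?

EDD (increasing due date): T4 T3 T2 T1.
T4: 0→5
T3: 5→9

9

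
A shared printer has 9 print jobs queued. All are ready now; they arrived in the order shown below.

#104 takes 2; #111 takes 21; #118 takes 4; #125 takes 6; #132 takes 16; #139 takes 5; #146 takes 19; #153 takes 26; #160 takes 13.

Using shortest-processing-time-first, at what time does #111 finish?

86

SPT (increasing processing time): #104 #118 #139 #125 #160 #132 #146 #111 #153.
#104: 0→2
#118: 2→6
#139: 6→11
#125: 11→17
#160: 17→30
#132: 30→46
#146: 46→65
#111: 65→86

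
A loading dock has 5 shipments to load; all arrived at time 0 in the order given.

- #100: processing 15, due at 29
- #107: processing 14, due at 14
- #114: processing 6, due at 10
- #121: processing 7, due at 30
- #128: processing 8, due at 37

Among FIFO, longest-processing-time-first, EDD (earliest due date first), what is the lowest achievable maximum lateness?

FIFO (arrival order): #100 #107 #114 #121 #128.
#100: 0→15, due 29, lateness -14
#107: 15→29, due 14, lateness 15
#114: 29→35, due 10, lateness 25
#121: 35→42, due 30, lateness 12
#128: 42→50, due 37, lateness 13
Maximum = 25.
LPT (decreasing processing time): #100 #107 #128 #121 #114.
#100: 0→15, due 29, lateness -14
#107: 15→29, due 14, lateness 15
#128: 29→37, due 37, lateness 0
#121: 37→44, due 30, lateness 14
#114: 44→50, due 10, lateness 40
Maximum = 40.
EDD (increasing due date): #114 #107 #100 #121 #128.
#114: 0→6, due 10, lateness -4
#107: 6→20, due 14, lateness 6
#100: 20→35, due 29, lateness 6
#121: 35→42, due 30, lateness 12
#128: 42→50, due 37, lateness 13
Maximum = 13.
FIFO 25, LPT 40, EDD 13 → minimum 13.

13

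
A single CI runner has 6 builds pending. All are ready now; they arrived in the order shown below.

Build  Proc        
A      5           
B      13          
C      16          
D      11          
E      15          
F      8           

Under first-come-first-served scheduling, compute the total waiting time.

162

FIFO (arrival order): A B C D E F.
A: waits 0, runs 0→5
B: waits 5, runs 5→18
C: waits 18, runs 18→34
D: waits 34, runs 34→45
E: waits 45, runs 45→60
F: waits 60, runs 60→68
Sum = 0+5+18+34+45+60 = 162.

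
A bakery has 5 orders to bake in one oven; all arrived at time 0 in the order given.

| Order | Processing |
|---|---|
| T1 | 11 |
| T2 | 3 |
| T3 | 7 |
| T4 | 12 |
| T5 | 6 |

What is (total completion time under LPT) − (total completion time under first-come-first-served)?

22

LPT (decreasing processing time): T4 T1 T3 T5 T2.
T4: 0→12
T1: 12→23
T3: 23→30
T5: 30→36
T2: 36→39
Sum = 12+23+30+36+39 = 140.
FIFO (arrival order): T1 T2 T3 T4 T5.
T1: 0→11
T2: 11→14
T3: 14→21
T4: 21→33
T5: 33→39
Sum = 11+14+21+33+39 = 118.
Difference = 140 − 118 = 22.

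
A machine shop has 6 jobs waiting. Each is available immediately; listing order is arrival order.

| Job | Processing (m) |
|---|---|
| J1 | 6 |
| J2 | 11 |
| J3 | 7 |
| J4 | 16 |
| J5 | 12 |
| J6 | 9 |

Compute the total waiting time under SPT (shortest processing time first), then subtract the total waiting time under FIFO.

-20

SPT (increasing processing time): J1 J3 J6 J2 J5 J4.
J1: waits 0, runs 0→6
J3: waits 6, runs 6→13
J6: waits 13, runs 13→22
J2: waits 22, runs 22→33
J5: waits 33, runs 33→45
J4: waits 45, runs 45→61
Sum = 0+6+13+22+33+45 = 119.
FIFO (arrival order): J1 J2 J3 J4 J5 J6.
J1: waits 0, runs 0→6
J2: waits 6, runs 6→17
J3: waits 17, runs 17→24
J4: waits 24, runs 24→40
J5: waits 40, runs 40→52
J6: waits 52, runs 52→61
Sum = 0+6+17+24+40+52 = 139.
Difference = 119 − 139 = -20.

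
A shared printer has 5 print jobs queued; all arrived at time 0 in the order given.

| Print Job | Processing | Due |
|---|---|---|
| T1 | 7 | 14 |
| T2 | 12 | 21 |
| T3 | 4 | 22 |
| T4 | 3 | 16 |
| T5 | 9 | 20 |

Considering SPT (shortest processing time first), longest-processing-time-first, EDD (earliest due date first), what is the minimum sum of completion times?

82

SPT (increasing processing time): T4 T3 T1 T5 T2.
T4: 0→3
T3: 3→7
T1: 7→14
T5: 14→23
T2: 23→35
Sum = 3+7+14+23+35 = 82.
LPT (decreasing processing time): T2 T5 T1 T3 T4.
T2: 0→12
T5: 12→21
T1: 21→28
T3: 28→32
T4: 32→35
Sum = 12+21+28+32+35 = 128.
EDD (increasing due date): T1 T4 T5 T2 T3.
T1: 0→7
T4: 7→10
T5: 10→19
T2: 19→31
T3: 31→35
Sum = 7+10+19+31+35 = 102.
SPT 82, LPT 128, EDD 102 → minimum 82.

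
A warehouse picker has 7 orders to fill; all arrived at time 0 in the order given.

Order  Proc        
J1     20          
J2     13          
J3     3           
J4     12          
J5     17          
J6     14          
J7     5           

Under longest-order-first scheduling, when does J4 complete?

LPT (decreasing processing time): J1 J5 J6 J2 J4 J7 J3.
J1: 0→20
J5: 20→37
J6: 37→51
J2: 51→64
J4: 64→76

76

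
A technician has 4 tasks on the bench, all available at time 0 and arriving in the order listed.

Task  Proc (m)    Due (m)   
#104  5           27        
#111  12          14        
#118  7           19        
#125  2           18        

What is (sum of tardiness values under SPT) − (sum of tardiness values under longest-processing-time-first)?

SPT (increasing processing time): #125 #104 #118 #111.
#125: 0→2, due 18, tardiness 0
#104: 2→7, due 27, tardiness 0
#118: 7→14, due 19, tardiness 0
#111: 14→26, due 14, tardiness 12
Sum = 0+0+0+12 = 12.
LPT (decreasing processing time): #111 #118 #104 #125.
#111: 0→12, due 14, tardiness 0
#118: 12→19, due 19, tardiness 0
#104: 19→24, due 27, tardiness 0
#125: 24→26, due 18, tardiness 8
Sum = 0+0+0+8 = 8.
Difference = 12 − 8 = 4.

4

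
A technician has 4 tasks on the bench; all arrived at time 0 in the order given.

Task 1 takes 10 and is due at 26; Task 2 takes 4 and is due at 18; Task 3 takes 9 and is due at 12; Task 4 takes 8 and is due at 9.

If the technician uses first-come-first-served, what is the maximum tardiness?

FIFO (arrival order): Task 1 Task 2 Task 3 Task 4.
Task 1: 0→10, due 26, tardiness 0
Task 2: 10→14, due 18, tardiness 0
Task 3: 14→23, due 12, tardiness 11
Task 4: 23→31, due 9, tardiness 22
Maximum = 22.

22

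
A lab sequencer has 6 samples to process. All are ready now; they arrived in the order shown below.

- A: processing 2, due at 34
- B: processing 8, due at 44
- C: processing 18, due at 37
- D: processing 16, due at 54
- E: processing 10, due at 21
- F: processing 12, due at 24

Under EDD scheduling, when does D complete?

EDD (increasing due date): E F A C B D.
E: 0→10
F: 10→22
A: 22→24
C: 24→42
B: 42→50
D: 50→66

66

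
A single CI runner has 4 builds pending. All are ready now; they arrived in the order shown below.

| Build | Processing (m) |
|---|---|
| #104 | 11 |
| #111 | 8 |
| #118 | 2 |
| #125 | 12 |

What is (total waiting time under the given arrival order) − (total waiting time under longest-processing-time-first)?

FIFO (arrival order): #104 #111 #118 #125.
#104: waits 0, runs 0→11
#111: waits 11, runs 11→19
#118: waits 19, runs 19→21
#125: waits 21, runs 21→33
Sum = 0+11+19+21 = 51.
LPT (decreasing processing time): #125 #104 #111 #118.
#125: waits 0, runs 0→12
#104: waits 12, runs 12→23
#111: waits 23, runs 23→31
#118: waits 31, runs 31→33
Sum = 0+12+23+31 = 66.
Difference = 51 − 66 = -15.

-15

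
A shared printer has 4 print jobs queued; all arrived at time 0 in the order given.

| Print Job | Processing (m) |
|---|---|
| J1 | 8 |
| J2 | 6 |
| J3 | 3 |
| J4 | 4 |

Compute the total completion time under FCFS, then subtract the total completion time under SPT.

FIFO (arrival order): J1 J2 J3 J4.
J1: 0→8
J2: 8→14
J3: 14→17
J4: 17→21
Sum = 8+14+17+21 = 60.
SPT (increasing processing time): J3 J4 J2 J1.
J3: 0→3
J4: 3→7
J2: 7→13
J1: 13→21
Sum = 3+7+13+21 = 44.
Difference = 60 − 44 = 16.

16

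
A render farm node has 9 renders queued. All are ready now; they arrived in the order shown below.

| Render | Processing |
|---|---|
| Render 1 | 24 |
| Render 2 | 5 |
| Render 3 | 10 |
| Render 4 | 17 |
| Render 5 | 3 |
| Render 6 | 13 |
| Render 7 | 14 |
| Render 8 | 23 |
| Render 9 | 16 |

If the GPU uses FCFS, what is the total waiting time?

FIFO (arrival order): Render 1 Render 2 Render 3 Render 4 Render 5 Render 6 Render 7 Render 8 Render 9.
Render 1: waits 0, runs 0→24
Render 2: waits 24, runs 24→29
Render 3: waits 29, runs 29→39
Render 4: waits 39, runs 39→56
Render 5: waits 56, runs 56→59
Render 6: waits 59, runs 59→72
Render 7: waits 72, runs 72→86
Render 8: waits 86, runs 86→109
Render 9: waits 109, runs 109→125
Sum = 0+24+29+39+56+59+72+86+109 = 474.

474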